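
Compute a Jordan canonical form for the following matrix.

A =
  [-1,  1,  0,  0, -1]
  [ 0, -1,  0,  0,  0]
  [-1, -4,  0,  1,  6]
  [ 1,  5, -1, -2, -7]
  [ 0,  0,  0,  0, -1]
J_2(-1) ⊕ J_2(-1) ⊕ J_1(-1)

The characteristic polynomial is
  det(x·I − A) = x^5 + 5*x^4 + 10*x^3 + 10*x^2 + 5*x + 1 = (x + 1)^5

Eigenvalues and multiplicities (the geometric multiplicity of λ is n − rank(A − λI), which equals the number of Jordan blocks for λ):
  λ = -1: algebraic multiplicity = 5, geometric multiplicity = 3

Determining the block sizes for each eigenvalue:
  λ = -1: with am = 5 and gm = 3, the partition is not yet determined (e.g. several partitions of 5 into 3 parts exist). Let N = A − (-1)·I. Computing rank(N^1) = 2, rank(N^2) = 0; the number of blocks of size ≥ j is rank(N^{j−1}) − rank(N^j), giving [3, 2]. So we have 2 block(s) of size 2, 1 block(s) of size 1 → block sizes [2, 2, 1]

Assembling the blocks gives a Jordan form
J =
  [-1,  1,  0,  0,  0]
  [ 0, -1,  0,  0,  0]
  [ 0,  0, -1,  1,  0]
  [ 0,  0,  0, -1,  0]
  [ 0,  0,  0,  0, -1]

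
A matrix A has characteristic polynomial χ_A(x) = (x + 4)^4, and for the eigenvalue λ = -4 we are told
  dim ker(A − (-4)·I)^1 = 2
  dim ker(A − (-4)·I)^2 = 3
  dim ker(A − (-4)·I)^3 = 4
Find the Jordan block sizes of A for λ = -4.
Block sizes for λ = -4: [3, 1]

From the dimensions of kernels of powers, the number of Jordan blocks of size at least j is d_j − d_{j−1} where d_j = dim ker(N^j) (with d_0 = 0). Computing the differences gives [2, 1, 1].
The number of blocks of size exactly k is (#blocks of size ≥ k) − (#blocks of size ≥ k + 1), so the partition is: 1 block(s) of size 1, 1 block(s) of size 3.
In nonincreasing order the block sizes are [3, 1].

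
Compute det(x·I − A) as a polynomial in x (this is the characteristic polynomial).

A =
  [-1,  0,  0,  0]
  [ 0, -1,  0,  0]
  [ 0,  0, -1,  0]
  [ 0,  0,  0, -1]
x^4 + 4*x^3 + 6*x^2 + 4*x + 1

Expanding det(x·I − A) (e.g. by cofactor expansion or by noting that A is similar to its Jordan form J, which has the same characteristic polynomial as A) gives
  χ_A(x) = x^4 + 4*x^3 + 6*x^2 + 4*x + 1
which factors as (x + 1)^4. The eigenvalues (with algebraic multiplicities) are λ = -1 with multiplicity 4.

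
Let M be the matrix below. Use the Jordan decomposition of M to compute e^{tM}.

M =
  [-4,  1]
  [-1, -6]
e^{tM} =
  [t*exp(-5*t) + exp(-5*t), t*exp(-5*t)]
  [-t*exp(-5*t), -t*exp(-5*t) + exp(-5*t)]

Strategy: write M = P · J · P⁻¹ where J is a Jordan canonical form, so e^{tM} = P · e^{tJ} · P⁻¹, and e^{tJ} can be computed block-by-block.

M has Jordan form
J =
  [-5,  1]
  [ 0, -5]
(up to reordering of blocks).

Per-block formulas:
  For a 2×2 Jordan block J_2(-5): exp(t · J_2(-5)) = e^(-5t)·(I + t·N), where N is the 2×2 nilpotent shift.

After assembling e^{tJ} and conjugating by P, we get:

e^{tM} =
  [t*exp(-5*t) + exp(-5*t), t*exp(-5*t)]
  [-t*exp(-5*t), -t*exp(-5*t) + exp(-5*t)]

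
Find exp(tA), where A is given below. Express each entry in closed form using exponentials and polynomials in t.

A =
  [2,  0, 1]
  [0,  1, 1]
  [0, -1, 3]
e^{tA} =
  [exp(2*t), -t^2*exp(2*t)/2, t^2*exp(2*t)/2 + t*exp(2*t)]
  [0, -t*exp(2*t) + exp(2*t), t*exp(2*t)]
  [0, -t*exp(2*t), t*exp(2*t) + exp(2*t)]

Strategy: write A = P · J · P⁻¹ where J is a Jordan canonical form, so e^{tA} = P · e^{tJ} · P⁻¹, and e^{tJ} can be computed block-by-block.

A has Jordan form
J =
  [2, 1, 0]
  [0, 2, 1]
  [0, 0, 2]
(up to reordering of blocks).

Per-block formulas:
  For a 3×3 Jordan block J_3(2): exp(t · J_3(2)) = e^(2t)·(I + t·N + (t^2/2)·N^2), where N is the 3×3 nilpotent shift.

After assembling e^{tJ} and conjugating by P, we get:

e^{tA} =
  [exp(2*t), -t^2*exp(2*t)/2, t^2*exp(2*t)/2 + t*exp(2*t)]
  [0, -t*exp(2*t) + exp(2*t), t*exp(2*t)]
  [0, -t*exp(2*t), t*exp(2*t) + exp(2*t)]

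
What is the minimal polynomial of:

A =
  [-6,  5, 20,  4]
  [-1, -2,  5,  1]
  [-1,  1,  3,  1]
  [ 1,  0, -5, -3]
x^3 + 6*x^2 + 12*x + 8

The characteristic polynomial is χ_A(x) = (x + 2)^4, so the eigenvalues are known. The minimal polynomial is
  m_A(x) = Π_λ (x − λ)^{k_λ}
where k_λ is the size of the *largest* Jordan block for λ (equivalently, the smallest k with (A − λI)^k v = 0 for every generalised eigenvector v of λ).

  λ = -2: largest Jordan block has size 3, contributing (x + 2)^3

So m_A(x) = (x + 2)^3 = x^3 + 6*x^2 + 12*x + 8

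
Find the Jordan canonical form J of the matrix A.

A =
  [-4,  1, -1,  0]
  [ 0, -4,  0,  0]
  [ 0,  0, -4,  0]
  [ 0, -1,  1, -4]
J_2(-4) ⊕ J_1(-4) ⊕ J_1(-4)

The characteristic polynomial is
  det(x·I − A) = x^4 + 16*x^3 + 96*x^2 + 256*x + 256 = (x + 4)^4

Eigenvalues and multiplicities (the geometric multiplicity of λ is n − rank(A − λI), which equals the number of Jordan blocks for λ):
  λ = -4: algebraic multiplicity = 4, geometric multiplicity = 3

Determining the block sizes for each eigenvalue:
  λ = -4: 3 blocks summing to 4 forces exactly one block of size 2 and the rest size 1 → block sizes [2, 1, 1]

Assembling the blocks gives a Jordan form
J =
  [-4,  1,  0,  0]
  [ 0, -4,  0,  0]
  [ 0,  0, -4,  0]
  [ 0,  0,  0, -4]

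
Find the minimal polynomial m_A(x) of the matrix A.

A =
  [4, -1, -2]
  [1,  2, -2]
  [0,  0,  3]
x^2 - 6*x + 9

The characteristic polynomial is χ_A(x) = (x - 3)^3, so the eigenvalues are known. The minimal polynomial is
  m_A(x) = Π_λ (x − λ)^{k_λ}
where k_λ is the size of the *largest* Jordan block for λ (equivalently, the smallest k with (A − λI)^k v = 0 for every generalised eigenvector v of λ).

  λ = 3: largest Jordan block has size 2, contributing (x − 3)^2

So m_A(x) = (x - 3)^2 = x^2 - 6*x + 9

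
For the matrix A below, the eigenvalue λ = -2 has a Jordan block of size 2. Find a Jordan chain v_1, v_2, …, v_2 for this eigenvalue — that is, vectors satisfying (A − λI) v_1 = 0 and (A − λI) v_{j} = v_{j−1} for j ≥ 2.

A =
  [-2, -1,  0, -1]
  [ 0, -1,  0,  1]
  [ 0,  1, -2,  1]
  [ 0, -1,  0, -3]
A Jordan chain for λ = -2 of length 2:
v_1 = (-1, 1, 1, -1)ᵀ
v_2 = (0, 1, 0, 0)ᵀ

Let N = A − (-2)·I. We want v_2 with N^2 v_2 = 0 but N^1 v_2 ≠ 0; then v_{j-1} := N · v_j for j = 2, …, 2.

Pick v_2 = (0, 1, 0, 0)ᵀ.
Then v_1 = N · v_2 = (-1, 1, 1, -1)ᵀ.

Sanity check: (A − (-2)·I) v_1 = (0, 0, 0, 0)ᵀ = 0. ✓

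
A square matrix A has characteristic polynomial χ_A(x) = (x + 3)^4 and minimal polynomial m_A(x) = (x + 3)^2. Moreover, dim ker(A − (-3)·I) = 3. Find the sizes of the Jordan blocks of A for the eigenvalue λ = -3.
Block sizes for λ = -3: [2, 1, 1]

Step 1 — from the characteristic polynomial, algebraic multiplicity of λ = -3 is 4. From dim ker(A − (-3)·I) = 3, there are exactly 3 Jordan blocks for λ = -3.
Step 2 — from the minimal polynomial, the factor (x + 3)^2 tells us the largest block for λ = -3 has size 2.
Step 3 — with total size 4, 3 blocks, and largest block 2, the block sizes (in nonincreasing order) are [2, 1, 1].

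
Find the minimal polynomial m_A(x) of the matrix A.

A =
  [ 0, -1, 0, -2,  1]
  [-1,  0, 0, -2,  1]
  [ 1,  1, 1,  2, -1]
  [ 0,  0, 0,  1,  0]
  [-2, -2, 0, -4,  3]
x^2 - 2*x + 1

The characteristic polynomial is χ_A(x) = (x - 1)^5, so the eigenvalues are known. The minimal polynomial is
  m_A(x) = Π_λ (x − λ)^{k_λ}
where k_λ is the size of the *largest* Jordan block for λ (equivalently, the smallest k with (A − λI)^k v = 0 for every generalised eigenvector v of λ).

  λ = 1: largest Jordan block has size 2, contributing (x − 1)^2

So m_A(x) = (x - 1)^2 = x^2 - 2*x + 1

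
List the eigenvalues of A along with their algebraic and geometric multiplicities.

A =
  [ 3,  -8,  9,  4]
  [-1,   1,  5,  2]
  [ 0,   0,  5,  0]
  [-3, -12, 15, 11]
λ = 5: alg = 4, geom = 2

Step 1 — factor the characteristic polynomial to read off the algebraic multiplicities:
  χ_A(x) = (x - 5)^4

Step 2 — compute geometric multiplicities via the rank-nullity identity g(λ) = n − rank(A − λI):
  rank(A − (5)·I) = 2, so dim ker(A − (5)·I) = n − 2 = 2

Summary:
  λ = 5: algebraic multiplicity = 4, geometric multiplicity = 2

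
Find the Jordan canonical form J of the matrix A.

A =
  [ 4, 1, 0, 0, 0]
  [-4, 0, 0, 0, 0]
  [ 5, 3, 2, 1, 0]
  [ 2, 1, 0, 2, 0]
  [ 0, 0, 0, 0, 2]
J_2(2) ⊕ J_2(2) ⊕ J_1(2)

The characteristic polynomial is
  det(x·I − A) = x^5 - 10*x^4 + 40*x^3 - 80*x^2 + 80*x - 32 = (x - 2)^5

Eigenvalues and multiplicities (the geometric multiplicity of λ is n − rank(A − λI), which equals the number of Jordan blocks for λ):
  λ = 2: algebraic multiplicity = 5, geometric multiplicity = 3

Determining the block sizes for each eigenvalue:
  λ = 2: with am = 5 and gm = 3, the partition is not yet determined (e.g. several partitions of 5 into 3 parts exist). Let N = A − (2)·I. Computing rank(N^1) = 2, rank(N^2) = 0; the number of blocks of size ≥ j is rank(N^{j−1}) − rank(N^j), giving [3, 2]. So we have 2 block(s) of size 2, 1 block(s) of size 1 → block sizes [2, 2, 1]

Assembling the blocks gives a Jordan form
J =
  [2, 1, 0, 0, 0]
  [0, 2, 0, 0, 0]
  [0, 0, 2, 1, 0]
  [0, 0, 0, 2, 0]
  [0, 0, 0, 0, 2]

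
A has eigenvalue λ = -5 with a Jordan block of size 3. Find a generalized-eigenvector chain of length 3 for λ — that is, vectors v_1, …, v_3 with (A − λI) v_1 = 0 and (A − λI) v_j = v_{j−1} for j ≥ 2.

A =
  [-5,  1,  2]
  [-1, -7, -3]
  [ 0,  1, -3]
A Jordan chain for λ = -5 of length 3:
v_1 = (-1, 2, -1)ᵀ
v_2 = (0, -1, 0)ᵀ
v_3 = (1, 0, 0)ᵀ

Let N = A − (-5)·I. We want v_3 with N^3 v_3 = 0 but N^2 v_3 ≠ 0; then v_{j-1} := N · v_j for j = 3, …, 2.

Pick v_3 = (1, 0, 0)ᵀ.
Then v_2 = N · v_3 = (0, -1, 0)ᵀ.
Then v_1 = N · v_2 = (-1, 2, -1)ᵀ.

Sanity check: (A − (-5)·I) v_1 = (0, 0, 0)ᵀ = 0. ✓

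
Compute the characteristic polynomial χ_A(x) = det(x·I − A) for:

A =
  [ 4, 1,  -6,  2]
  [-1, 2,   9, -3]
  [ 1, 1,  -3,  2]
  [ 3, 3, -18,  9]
x^4 - 12*x^3 + 54*x^2 - 108*x + 81

Expanding det(x·I − A) (e.g. by cofactor expansion or by noting that A is similar to its Jordan form J, which has the same characteristic polynomial as A) gives
  χ_A(x) = x^4 - 12*x^3 + 54*x^2 - 108*x + 81
which factors as (x - 3)^4. The eigenvalues (with algebraic multiplicities) are λ = 3 with multiplicity 4.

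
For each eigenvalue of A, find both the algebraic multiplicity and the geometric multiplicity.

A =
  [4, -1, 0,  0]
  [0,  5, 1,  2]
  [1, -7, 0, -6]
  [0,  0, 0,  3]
λ = 3: alg = 4, geom = 2

Step 1 — factor the characteristic polynomial to read off the algebraic multiplicities:
  χ_A(x) = (x - 3)^4

Step 2 — compute geometric multiplicities via the rank-nullity identity g(λ) = n − rank(A − λI):
  rank(A − (3)·I) = 2, so dim ker(A − (3)·I) = n − 2 = 2

Summary:
  λ = 3: algebraic multiplicity = 4, geometric multiplicity = 2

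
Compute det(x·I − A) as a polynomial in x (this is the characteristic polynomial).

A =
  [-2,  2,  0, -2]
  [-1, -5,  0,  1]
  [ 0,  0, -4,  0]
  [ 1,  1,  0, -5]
x^4 + 16*x^3 + 96*x^2 + 256*x + 256

Expanding det(x·I − A) (e.g. by cofactor expansion or by noting that A is similar to its Jordan form J, which has the same characteristic polynomial as A) gives
  χ_A(x) = x^4 + 16*x^3 + 96*x^2 + 256*x + 256
which factors as (x + 4)^4. The eigenvalues (with algebraic multiplicities) are λ = -4 with multiplicity 4.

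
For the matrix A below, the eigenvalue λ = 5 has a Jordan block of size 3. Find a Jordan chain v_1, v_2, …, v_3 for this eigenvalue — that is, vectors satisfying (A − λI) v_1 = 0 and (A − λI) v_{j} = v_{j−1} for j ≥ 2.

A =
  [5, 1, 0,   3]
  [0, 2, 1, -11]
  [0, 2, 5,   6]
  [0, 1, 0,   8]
A Jordan chain for λ = 5 of length 3:
v_1 = (1, -3, 2, 1)ᵀ
v_2 = (0, 1, 0, 0)ᵀ
v_3 = (0, 0, 1, 0)ᵀ

Let N = A − (5)·I. We want v_3 with N^3 v_3 = 0 but N^2 v_3 ≠ 0; then v_{j-1} := N · v_j for j = 3, …, 2.

Pick v_3 = (0, 0, 1, 0)ᵀ.
Then v_2 = N · v_3 = (0, 1, 0, 0)ᵀ.
Then v_1 = N · v_2 = (1, -3, 2, 1)ᵀ.

Sanity check: (A − (5)·I) v_1 = (0, 0, 0, 0)ᵀ = 0. ✓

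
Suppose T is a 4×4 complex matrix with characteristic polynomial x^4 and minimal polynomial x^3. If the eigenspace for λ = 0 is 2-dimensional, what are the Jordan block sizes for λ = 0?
Block sizes for λ = 0: [3, 1]

Step 1 — from the characteristic polynomial, algebraic multiplicity of λ = 0 is 4. From dim ker(T − (0)·I) = 2, there are exactly 2 Jordan blocks for λ = 0.
Step 2 — from the minimal polynomial, the factor (x − 0)^3 tells us the largest block for λ = 0 has size 3.
Step 3 — with total size 4, 2 blocks, and largest block 3, the block sizes (in nonincreasing order) are [3, 1].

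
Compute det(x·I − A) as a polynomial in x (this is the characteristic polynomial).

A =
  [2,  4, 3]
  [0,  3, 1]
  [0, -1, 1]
x^3 - 6*x^2 + 12*x - 8

Expanding det(x·I − A) (e.g. by cofactor expansion or by noting that A is similar to its Jordan form J, which has the same characteristic polynomial as A) gives
  χ_A(x) = x^3 - 6*x^2 + 12*x - 8
which factors as (x - 2)^3. The eigenvalues (with algebraic multiplicities) are λ = 2 with multiplicity 3.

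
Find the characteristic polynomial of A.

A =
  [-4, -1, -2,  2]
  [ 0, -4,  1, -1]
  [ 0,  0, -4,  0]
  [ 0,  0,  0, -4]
x^4 + 16*x^3 + 96*x^2 + 256*x + 256

Expanding det(x·I − A) (e.g. by cofactor expansion or by noting that A is similar to its Jordan form J, which has the same characteristic polynomial as A) gives
  χ_A(x) = x^4 + 16*x^3 + 96*x^2 + 256*x + 256
which factors as (x + 4)^4. The eigenvalues (with algebraic multiplicities) are λ = -4 with multiplicity 4.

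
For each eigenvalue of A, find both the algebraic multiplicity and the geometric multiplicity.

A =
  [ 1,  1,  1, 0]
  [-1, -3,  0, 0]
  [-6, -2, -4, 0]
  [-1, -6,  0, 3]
λ = -2: alg = 3, geom = 1; λ = 3: alg = 1, geom = 1

Step 1 — factor the characteristic polynomial to read off the algebraic multiplicities:
  χ_A(x) = (x - 3)*(x + 2)^3

Step 2 — compute geometric multiplicities via the rank-nullity identity g(λ) = n − rank(A − λI):
  rank(A − (-2)·I) = 3, so dim ker(A − (-2)·I) = n − 3 = 1
  rank(A − (3)·I) = 3, so dim ker(A − (3)·I) = n − 3 = 1

Summary:
  λ = -2: algebraic multiplicity = 3, geometric multiplicity = 1
  λ = 3: algebraic multiplicity = 1, geometric multiplicity = 1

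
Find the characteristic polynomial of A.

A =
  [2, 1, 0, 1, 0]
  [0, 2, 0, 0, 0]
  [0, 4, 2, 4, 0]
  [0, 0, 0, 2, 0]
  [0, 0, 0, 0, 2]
x^5 - 10*x^4 + 40*x^3 - 80*x^2 + 80*x - 32

Expanding det(x·I − A) (e.g. by cofactor expansion or by noting that A is similar to its Jordan form J, which has the same characteristic polynomial as A) gives
  χ_A(x) = x^5 - 10*x^4 + 40*x^3 - 80*x^2 + 80*x - 32
which factors as (x - 2)^5. The eigenvalues (with algebraic multiplicities) are λ = 2 with multiplicity 5.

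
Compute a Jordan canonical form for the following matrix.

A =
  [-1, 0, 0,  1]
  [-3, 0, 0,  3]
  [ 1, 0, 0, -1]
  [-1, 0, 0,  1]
J_2(0) ⊕ J_1(0) ⊕ J_1(0)

The characteristic polynomial is
  det(x·I − A) = x^4

Eigenvalues and multiplicities (the geometric multiplicity of λ is n − rank(A − λI), which equals the number of Jordan blocks for λ):
  λ = 0: algebraic multiplicity = 4, geometric multiplicity = 3

Determining the block sizes for each eigenvalue:
  λ = 0: 3 blocks summing to 4 forces exactly one block of size 2 and the rest size 1 → block sizes [2, 1, 1]

Assembling the blocks gives a Jordan form
J =
  [0, 1, 0, 0]
  [0, 0, 0, 0]
  [0, 0, 0, 0]
  [0, 0, 0, 0]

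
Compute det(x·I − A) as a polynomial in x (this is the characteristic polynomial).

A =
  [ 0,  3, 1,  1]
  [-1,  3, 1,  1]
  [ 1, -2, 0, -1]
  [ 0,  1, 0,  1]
x^4 - 4*x^3 + 6*x^2 - 4*x + 1

Expanding det(x·I − A) (e.g. by cofactor expansion or by noting that A is similar to its Jordan form J, which has the same characteristic polynomial as A) gives
  χ_A(x) = x^4 - 4*x^3 + 6*x^2 - 4*x + 1
which factors as (x - 1)^4. The eigenvalues (with algebraic multiplicities) are λ = 1 with multiplicity 4.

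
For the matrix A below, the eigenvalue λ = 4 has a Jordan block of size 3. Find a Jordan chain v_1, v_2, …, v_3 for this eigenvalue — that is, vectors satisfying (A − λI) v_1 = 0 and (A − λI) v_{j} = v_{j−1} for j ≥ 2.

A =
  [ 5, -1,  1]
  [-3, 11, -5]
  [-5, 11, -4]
A Jordan chain for λ = 4 of length 3:
v_1 = (-1, 1, 2)ᵀ
v_2 = (1, -3, -5)ᵀ
v_3 = (1, 0, 0)ᵀ

Let N = A − (4)·I. We want v_3 with N^3 v_3 = 0 but N^2 v_3 ≠ 0; then v_{j-1} := N · v_j for j = 3, …, 2.

Pick v_3 = (1, 0, 0)ᵀ.
Then v_2 = N · v_3 = (1, -3, -5)ᵀ.
Then v_1 = N · v_2 = (-1, 1, 2)ᵀ.

Sanity check: (A − (4)·I) v_1 = (0, 0, 0)ᵀ = 0. ✓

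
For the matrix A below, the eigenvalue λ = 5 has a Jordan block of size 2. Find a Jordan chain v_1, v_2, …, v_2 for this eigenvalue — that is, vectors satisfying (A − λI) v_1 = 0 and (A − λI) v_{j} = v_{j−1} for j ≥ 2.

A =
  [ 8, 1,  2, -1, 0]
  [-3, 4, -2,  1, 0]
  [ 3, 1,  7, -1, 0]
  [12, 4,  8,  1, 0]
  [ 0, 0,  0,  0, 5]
A Jordan chain for λ = 5 of length 2:
v_1 = (3, -3, 3, 12, 0)ᵀ
v_2 = (1, 0, 0, 0, 0)ᵀ

Let N = A − (5)·I. We want v_2 with N^2 v_2 = 0 but N^1 v_2 ≠ 0; then v_{j-1} := N · v_j for j = 2, …, 2.

Pick v_2 = (1, 0, 0, 0, 0)ᵀ.
Then v_1 = N · v_2 = (3, -3, 3, 12, 0)ᵀ.

Sanity check: (A − (5)·I) v_1 = (0, 0, 0, 0, 0)ᵀ = 0. ✓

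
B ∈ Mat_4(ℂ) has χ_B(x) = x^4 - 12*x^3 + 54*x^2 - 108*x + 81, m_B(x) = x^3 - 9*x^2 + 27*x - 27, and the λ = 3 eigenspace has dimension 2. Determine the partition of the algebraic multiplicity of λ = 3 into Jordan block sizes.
Block sizes for λ = 3: [3, 1]

Step 1 — from the characteristic polynomial, algebraic multiplicity of λ = 3 is 4. From dim ker(B − (3)·I) = 2, there are exactly 2 Jordan blocks for λ = 3.
Step 2 — from the minimal polynomial, the factor (x − 3)^3 tells us the largest block for λ = 3 has size 3.
Step 3 — with total size 4, 2 blocks, and largest block 3, the block sizes (in nonincreasing order) are [3, 1].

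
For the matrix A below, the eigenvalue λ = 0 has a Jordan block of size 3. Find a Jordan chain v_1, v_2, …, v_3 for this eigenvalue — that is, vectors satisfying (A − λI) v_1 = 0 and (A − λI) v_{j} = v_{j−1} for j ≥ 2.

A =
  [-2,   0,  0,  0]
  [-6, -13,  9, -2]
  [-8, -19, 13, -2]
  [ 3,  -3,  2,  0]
A Jordan chain for λ = 0 of length 3:
v_1 = (0, 4, 6, 1)ᵀ
v_2 = (0, -13, -19, -3)ᵀ
v_3 = (0, 1, 0, 0)ᵀ

Let N = A − (0)·I. We want v_3 with N^3 v_3 = 0 but N^2 v_3 ≠ 0; then v_{j-1} := N · v_j for j = 3, …, 2.

Pick v_3 = (0, 1, 0, 0)ᵀ.
Then v_2 = N · v_3 = (0, -13, -19, -3)ᵀ.
Then v_1 = N · v_2 = (0, 4, 6, 1)ᵀ.

Sanity check: (A − (0)·I) v_1 = (0, 0, 0, 0)ᵀ = 0. ✓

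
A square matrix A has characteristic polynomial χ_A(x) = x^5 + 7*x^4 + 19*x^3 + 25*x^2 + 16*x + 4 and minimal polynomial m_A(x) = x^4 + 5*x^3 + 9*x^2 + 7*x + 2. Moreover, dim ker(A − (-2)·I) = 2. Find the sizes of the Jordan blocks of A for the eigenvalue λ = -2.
Block sizes for λ = -2: [1, 1]

Step 1 — from the characteristic polynomial, algebraic multiplicity of λ = -2 is 2. From dim ker(A − (-2)·I) = 2, there are exactly 2 Jordan blocks for λ = -2.
Step 2 — from the minimal polynomial, the factor (x + 2) tells us the largest block for λ = -2 has size 1.
Step 3 — with total size 2, 2 blocks, and largest block 1, the block sizes (in nonincreasing order) are [1, 1].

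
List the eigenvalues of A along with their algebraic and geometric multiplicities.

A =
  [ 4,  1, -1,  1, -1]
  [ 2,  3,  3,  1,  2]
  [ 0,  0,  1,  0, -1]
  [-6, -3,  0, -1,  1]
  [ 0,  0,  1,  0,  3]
λ = 2: alg = 5, geom = 2

Step 1 — factor the characteristic polynomial to read off the algebraic multiplicities:
  χ_A(x) = (x - 2)^5

Step 2 — compute geometric multiplicities via the rank-nullity identity g(λ) = n − rank(A − λI):
  rank(A − (2)·I) = 3, so dim ker(A − (2)·I) = n − 3 = 2

Summary:
  λ = 2: algebraic multiplicity = 5, geometric multiplicity = 2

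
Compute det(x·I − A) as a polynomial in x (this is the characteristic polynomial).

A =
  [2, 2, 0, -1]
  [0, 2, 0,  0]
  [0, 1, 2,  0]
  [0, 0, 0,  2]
x^4 - 8*x^3 + 24*x^2 - 32*x + 16

Expanding det(x·I − A) (e.g. by cofactor expansion or by noting that A is similar to its Jordan form J, which has the same characteristic polynomial as A) gives
  χ_A(x) = x^4 - 8*x^3 + 24*x^2 - 32*x + 16
which factors as (x - 2)^4. The eigenvalues (with algebraic multiplicities) are λ = 2 with multiplicity 4.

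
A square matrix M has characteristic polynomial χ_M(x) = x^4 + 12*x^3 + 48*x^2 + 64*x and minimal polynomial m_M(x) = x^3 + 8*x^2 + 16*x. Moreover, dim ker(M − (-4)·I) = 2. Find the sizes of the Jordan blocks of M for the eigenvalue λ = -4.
Block sizes for λ = -4: [2, 1]

Step 1 — from the characteristic polynomial, algebraic multiplicity of λ = -4 is 3. From dim ker(M − (-4)·I) = 2, there are exactly 2 Jordan blocks for λ = -4.
Step 2 — from the minimal polynomial, the factor (x + 4)^2 tells us the largest block for λ = -4 has size 2.
Step 3 — with total size 3, 2 blocks, and largest block 2, the block sizes (in nonincreasing order) are [2, 1].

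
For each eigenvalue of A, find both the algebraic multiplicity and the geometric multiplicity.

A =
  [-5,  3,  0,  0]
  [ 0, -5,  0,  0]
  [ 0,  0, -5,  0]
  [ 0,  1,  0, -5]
λ = -5: alg = 4, geom = 3

Step 1 — factor the characteristic polynomial to read off the algebraic multiplicities:
  χ_A(x) = (x + 5)^4

Step 2 — compute geometric multiplicities via the rank-nullity identity g(λ) = n − rank(A − λI):
  rank(A − (-5)·I) = 1, so dim ker(A − (-5)·I) = n − 1 = 3

Summary:
  λ = -5: algebraic multiplicity = 4, geometric multiplicity = 3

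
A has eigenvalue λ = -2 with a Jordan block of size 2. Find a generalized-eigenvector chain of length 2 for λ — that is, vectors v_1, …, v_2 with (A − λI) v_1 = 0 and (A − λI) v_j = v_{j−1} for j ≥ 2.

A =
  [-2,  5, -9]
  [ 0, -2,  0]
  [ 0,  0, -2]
A Jordan chain for λ = -2 of length 2:
v_1 = (5, 0, 0)ᵀ
v_2 = (0, 1, 0)ᵀ

Let N = A − (-2)·I. We want v_2 with N^2 v_2 = 0 but N^1 v_2 ≠ 0; then v_{j-1} := N · v_j for j = 2, …, 2.

Pick v_2 = (0, 1, 0)ᵀ.
Then v_1 = N · v_2 = (5, 0, 0)ᵀ.

Sanity check: (A − (-2)·I) v_1 = (0, 0, 0)ᵀ = 0. ✓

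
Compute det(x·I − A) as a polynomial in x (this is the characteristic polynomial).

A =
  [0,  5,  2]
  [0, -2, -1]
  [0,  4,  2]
x^3

Expanding det(x·I − A) (e.g. by cofactor expansion or by noting that A is similar to its Jordan form J, which has the same characteristic polynomial as A) gives
  χ_A(x) = x^3
which factors as x^3. The eigenvalues (with algebraic multiplicities) are λ = 0 with multiplicity 3.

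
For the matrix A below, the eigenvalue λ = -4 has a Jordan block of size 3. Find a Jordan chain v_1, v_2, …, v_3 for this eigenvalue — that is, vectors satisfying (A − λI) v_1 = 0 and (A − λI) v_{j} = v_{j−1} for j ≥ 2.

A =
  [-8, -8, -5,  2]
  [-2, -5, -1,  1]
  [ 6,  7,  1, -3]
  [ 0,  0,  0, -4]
A Jordan chain for λ = -4 of length 3:
v_1 = (2, 4, -8, 0)ᵀ
v_2 = (-4, -2, 6, 0)ᵀ
v_3 = (1, 0, 0, 0)ᵀ

Let N = A − (-4)·I. We want v_3 with N^3 v_3 = 0 but N^2 v_3 ≠ 0; then v_{j-1} := N · v_j for j = 3, …, 2.

Pick v_3 = (1, 0, 0, 0)ᵀ.
Then v_2 = N · v_3 = (-4, -2, 6, 0)ᵀ.
Then v_1 = N · v_2 = (2, 4, -8, 0)ᵀ.

Sanity check: (A − (-4)·I) v_1 = (0, 0, 0, 0)ᵀ = 0. ✓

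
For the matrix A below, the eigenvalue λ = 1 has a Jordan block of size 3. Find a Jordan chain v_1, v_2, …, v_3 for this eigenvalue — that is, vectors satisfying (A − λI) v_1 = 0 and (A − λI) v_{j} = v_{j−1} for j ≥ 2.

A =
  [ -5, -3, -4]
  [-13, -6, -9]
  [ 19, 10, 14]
A Jordan chain for λ = 1 of length 3:
v_1 = (-1, -2, 3)ᵀ
v_2 = (-6, -13, 19)ᵀ
v_3 = (1, 0, 0)ᵀ

Let N = A − (1)·I. We want v_3 with N^3 v_3 = 0 but N^2 v_3 ≠ 0; then v_{j-1} := N · v_j for j = 3, …, 2.

Pick v_3 = (1, 0, 0)ᵀ.
Then v_2 = N · v_3 = (-6, -13, 19)ᵀ.
Then v_1 = N · v_2 = (-1, -2, 3)ᵀ.

Sanity check: (A − (1)·I) v_1 = (0, 0, 0)ᵀ = 0. ✓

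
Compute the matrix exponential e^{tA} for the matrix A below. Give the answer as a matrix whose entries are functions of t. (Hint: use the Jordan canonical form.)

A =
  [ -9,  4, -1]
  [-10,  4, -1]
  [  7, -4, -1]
e^{tA} =
  [t^2*exp(-2*t) - 7*t*exp(-2*t) + exp(-2*t), 4*t*exp(-2*t), t^2*exp(-2*t) - t*exp(-2*t)]
  [3*t^2*exp(-2*t)/2 - 10*t*exp(-2*t), 6*t*exp(-2*t) + exp(-2*t), 3*t^2*exp(-2*t)/2 - t*exp(-2*t)]
  [-t^2*exp(-2*t) + 7*t*exp(-2*t), -4*t*exp(-2*t), -t^2*exp(-2*t) + t*exp(-2*t) + exp(-2*t)]

Strategy: write A = P · J · P⁻¹ where J is a Jordan canonical form, so e^{tA} = P · e^{tJ} · P⁻¹, and e^{tJ} can be computed block-by-block.

A has Jordan form
J =
  [-2,  1,  0]
  [ 0, -2,  1]
  [ 0,  0, -2]
(up to reordering of blocks).

Per-block formulas:
  For a 3×3 Jordan block J_3(-2): exp(t · J_3(-2)) = e^(-2t)·(I + t·N + (t^2/2)·N^2), where N is the 3×3 nilpotent shift.

After assembling e^{tJ} and conjugating by P, we get:

e^{tA} =
  [t^2*exp(-2*t) - 7*t*exp(-2*t) + exp(-2*t), 4*t*exp(-2*t), t^2*exp(-2*t) - t*exp(-2*t)]
  [3*t^2*exp(-2*t)/2 - 10*t*exp(-2*t), 6*t*exp(-2*t) + exp(-2*t), 3*t^2*exp(-2*t)/2 - t*exp(-2*t)]
  [-t^2*exp(-2*t) + 7*t*exp(-2*t), -4*t*exp(-2*t), -t^2*exp(-2*t) + t*exp(-2*t) + exp(-2*t)]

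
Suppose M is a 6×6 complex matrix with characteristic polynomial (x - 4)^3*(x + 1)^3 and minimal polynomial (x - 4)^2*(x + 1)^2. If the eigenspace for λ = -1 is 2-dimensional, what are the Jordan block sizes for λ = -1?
Block sizes for λ = -1: [2, 1]

Step 1 — from the characteristic polynomial, algebraic multiplicity of λ = -1 is 3. From dim ker(M − (-1)·I) = 2, there are exactly 2 Jordan blocks for λ = -1.
Step 2 — from the minimal polynomial, the factor (x + 1)^2 tells us the largest block for λ = -1 has size 2.
Step 3 — with total size 3, 2 blocks, and largest block 2, the block sizes (in nonincreasing order) are [2, 1].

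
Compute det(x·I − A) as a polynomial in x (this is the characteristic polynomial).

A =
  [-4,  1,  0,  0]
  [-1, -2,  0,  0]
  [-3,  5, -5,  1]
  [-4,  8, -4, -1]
x^4 + 12*x^3 + 54*x^2 + 108*x + 81

Expanding det(x·I − A) (e.g. by cofactor expansion or by noting that A is similar to its Jordan form J, which has the same characteristic polynomial as A) gives
  χ_A(x) = x^4 + 12*x^3 + 54*x^2 + 108*x + 81
which factors as (x + 3)^4. The eigenvalues (with algebraic multiplicities) are λ = -3 with multiplicity 4.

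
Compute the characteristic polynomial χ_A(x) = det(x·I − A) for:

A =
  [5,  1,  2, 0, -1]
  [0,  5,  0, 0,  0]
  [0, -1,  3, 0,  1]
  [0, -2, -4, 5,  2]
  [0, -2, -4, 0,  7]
x^5 - 25*x^4 + 250*x^3 - 1250*x^2 + 3125*x - 3125

Expanding det(x·I − A) (e.g. by cofactor expansion or by noting that A is similar to its Jordan form J, which has the same characteristic polynomial as A) gives
  χ_A(x) = x^5 - 25*x^4 + 250*x^3 - 1250*x^2 + 3125*x - 3125
which factors as (x - 5)^5. The eigenvalues (with algebraic multiplicities) are λ = 5 with multiplicity 5.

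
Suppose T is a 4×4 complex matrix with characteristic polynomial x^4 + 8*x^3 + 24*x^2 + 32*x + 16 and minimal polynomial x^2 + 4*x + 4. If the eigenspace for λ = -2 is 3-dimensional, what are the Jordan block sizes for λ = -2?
Block sizes for λ = -2: [2, 1, 1]

Step 1 — from the characteristic polynomial, algebraic multiplicity of λ = -2 is 4. From dim ker(T − (-2)·I) = 3, there are exactly 3 Jordan blocks for λ = -2.
Step 2 — from the minimal polynomial, the factor (x + 2)^2 tells us the largest block for λ = -2 has size 2.
Step 3 — with total size 4, 3 blocks, and largest block 2, the block sizes (in nonincreasing order) are [2, 1, 1].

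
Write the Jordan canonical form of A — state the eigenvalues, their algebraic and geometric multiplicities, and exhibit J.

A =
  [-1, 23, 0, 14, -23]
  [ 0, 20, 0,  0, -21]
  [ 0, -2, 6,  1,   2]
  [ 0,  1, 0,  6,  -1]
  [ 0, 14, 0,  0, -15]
J_1(-1) ⊕ J_1(-1) ⊕ J_3(6)

The characteristic polynomial is
  det(x·I − A) = x^5 - 16*x^4 + 73*x^3 - 18*x^2 - 324*x - 216 = (x - 6)^3*(x + 1)^2

Eigenvalues and multiplicities (the geometric multiplicity of λ is n − rank(A − λI), which equals the number of Jordan blocks for λ):
  λ = -1: algebraic multiplicity = 2, geometric multiplicity = 2
  λ = 6: algebraic multiplicity = 3, geometric multiplicity = 1

Determining the block sizes for each eigenvalue:
  λ = -1: gm = am = 2, so every block has size 1 → block sizes [1, 1]
  λ = 6: one block (gm = 1), so the single block has size am = 3 → block sizes [3]

Assembling the blocks gives a Jordan form
J =
  [-1,  0, 0, 0, 0]
  [ 0, -1, 0, 0, 0]
  [ 0,  0, 6, 1, 0]
  [ 0,  0, 0, 6, 1]
  [ 0,  0, 0, 0, 6]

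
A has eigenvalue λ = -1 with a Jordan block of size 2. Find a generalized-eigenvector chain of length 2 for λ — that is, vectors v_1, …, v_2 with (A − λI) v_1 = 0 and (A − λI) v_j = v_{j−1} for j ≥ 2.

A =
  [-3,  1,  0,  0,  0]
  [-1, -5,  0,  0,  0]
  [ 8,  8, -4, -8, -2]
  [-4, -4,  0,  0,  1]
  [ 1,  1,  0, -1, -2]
A Jordan chain for λ = -1 of length 2:
v_1 = (0, 0, 2, -1, 1)ᵀ
v_2 = (0, 0, 2, -1, 0)ᵀ

Let N = A − (-1)·I. We want v_2 with N^2 v_2 = 0 but N^1 v_2 ≠ 0; then v_{j-1} := N · v_j for j = 2, …, 2.

Pick v_2 = (0, 0, 2, -1, 0)ᵀ.
Then v_1 = N · v_2 = (0, 0, 2, -1, 1)ᵀ.

Sanity check: (A − (-1)·I) v_1 = (0, 0, 0, 0, 0)ᵀ = 0. ✓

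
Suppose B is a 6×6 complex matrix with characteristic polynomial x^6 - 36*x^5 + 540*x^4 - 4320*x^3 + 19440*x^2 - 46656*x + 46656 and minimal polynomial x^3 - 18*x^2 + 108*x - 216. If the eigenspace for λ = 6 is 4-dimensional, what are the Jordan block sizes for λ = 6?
Block sizes for λ = 6: [3, 1, 1, 1]

Step 1 — from the characteristic polynomial, algebraic multiplicity of λ = 6 is 6. From dim ker(B − (6)·I) = 4, there are exactly 4 Jordan blocks for λ = 6.
Step 2 — from the minimal polynomial, the factor (x − 6)^3 tells us the largest block for λ = 6 has size 3.
Step 3 — with total size 6, 4 blocks, and largest block 3, the block sizes (in nonincreasing order) are [3, 1, 1, 1].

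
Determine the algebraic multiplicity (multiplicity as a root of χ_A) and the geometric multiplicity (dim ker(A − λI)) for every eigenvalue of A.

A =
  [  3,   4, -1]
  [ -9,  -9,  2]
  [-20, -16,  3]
λ = -1: alg = 3, geom = 1

Step 1 — factor the characteristic polynomial to read off the algebraic multiplicities:
  χ_A(x) = (x + 1)^3

Step 2 — compute geometric multiplicities via the rank-nullity identity g(λ) = n − rank(A − λI):
  rank(A − (-1)·I) = 2, so dim ker(A − (-1)·I) = n − 2 = 1

Summary:
  λ = -1: algebraic multiplicity = 3, geometric multiplicity = 1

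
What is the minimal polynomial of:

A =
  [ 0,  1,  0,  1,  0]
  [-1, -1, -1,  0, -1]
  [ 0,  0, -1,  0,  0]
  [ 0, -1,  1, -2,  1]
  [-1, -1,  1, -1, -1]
x^3 + 3*x^2 + 3*x + 1

The characteristic polynomial is χ_A(x) = (x + 1)^5, so the eigenvalues are known. The minimal polynomial is
  m_A(x) = Π_λ (x − λ)^{k_λ}
where k_λ is the size of the *largest* Jordan block for λ (equivalently, the smallest k with (A − λI)^k v = 0 for every generalised eigenvector v of λ).

  λ = -1: largest Jordan block has size 3, contributing (x + 1)^3

So m_A(x) = (x + 1)^3 = x^3 + 3*x^2 + 3*x + 1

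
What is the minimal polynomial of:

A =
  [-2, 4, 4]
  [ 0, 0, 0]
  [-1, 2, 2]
x^2

The characteristic polynomial is χ_A(x) = x^3, so the eigenvalues are known. The minimal polynomial is
  m_A(x) = Π_λ (x − λ)^{k_λ}
where k_λ is the size of the *largest* Jordan block for λ (equivalently, the smallest k with (A − λI)^k v = 0 for every generalised eigenvector v of λ).

  λ = 0: largest Jordan block has size 2, contributing (x − 0)^2

So m_A(x) = x^2 = x^2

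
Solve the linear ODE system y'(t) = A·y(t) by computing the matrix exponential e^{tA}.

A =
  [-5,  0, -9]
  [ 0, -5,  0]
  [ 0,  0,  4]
e^{tA} =
  [exp(-5*t), 0, -exp(4*t) + exp(-5*t)]
  [0, exp(-5*t), 0]
  [0, 0, exp(4*t)]

Strategy: write A = P · J · P⁻¹ where J is a Jordan canonical form, so e^{tA} = P · e^{tJ} · P⁻¹, and e^{tJ} can be computed block-by-block.

A has Jordan form
J =
  [-5,  0, 0]
  [ 0, -5, 0]
  [ 0,  0, 4]
(up to reordering of blocks).

Per-block formulas:
  For a 1×1 block at λ = 4: exp(t · [4]) = [e^(4t)].
  For a 1×1 block at λ = -5: exp(t · [-5]) = [e^(-5t)].

After assembling e^{tJ} and conjugating by P, we get:

e^{tA} =
  [exp(-5*t), 0, -exp(4*t) + exp(-5*t)]
  [0, exp(-5*t), 0]
  [0, 0, exp(4*t)]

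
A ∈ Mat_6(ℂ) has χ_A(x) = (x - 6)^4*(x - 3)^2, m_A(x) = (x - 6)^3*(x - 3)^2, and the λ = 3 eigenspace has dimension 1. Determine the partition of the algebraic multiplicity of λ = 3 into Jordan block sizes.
Block sizes for λ = 3: [2]

Step 1 — from the characteristic polynomial, algebraic multiplicity of λ = 3 is 2. From dim ker(A − (3)·I) = 1, there are exactly 1 Jordan blocks for λ = 3.
Step 2 — from the minimal polynomial, the factor (x − 3)^2 tells us the largest block for λ = 3 has size 2.
Step 3 — with total size 2, 1 blocks, and largest block 2, the block sizes (in nonincreasing order) are [2].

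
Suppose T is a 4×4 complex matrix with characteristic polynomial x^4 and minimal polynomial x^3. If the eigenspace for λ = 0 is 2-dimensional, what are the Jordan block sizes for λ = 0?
Block sizes for λ = 0: [3, 1]

Step 1 — from the characteristic polynomial, algebraic multiplicity of λ = 0 is 4. From dim ker(T − (0)·I) = 2, there are exactly 2 Jordan blocks for λ = 0.
Step 2 — from the minimal polynomial, the factor (x − 0)^3 tells us the largest block for λ = 0 has size 3.
Step 3 — with total size 4, 2 blocks, and largest block 3, the block sizes (in nonincreasing order) are [3, 1].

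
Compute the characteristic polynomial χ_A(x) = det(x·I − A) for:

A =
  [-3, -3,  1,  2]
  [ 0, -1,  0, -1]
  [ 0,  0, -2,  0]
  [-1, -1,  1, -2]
x^4 + 8*x^3 + 24*x^2 + 32*x + 16

Expanding det(x·I − A) (e.g. by cofactor expansion or by noting that A is similar to its Jordan form J, which has the same characteristic polynomial as A) gives
  χ_A(x) = x^4 + 8*x^3 + 24*x^2 + 32*x + 16
which factors as (x + 2)^4. The eigenvalues (with algebraic multiplicities) are λ = -2 with multiplicity 4.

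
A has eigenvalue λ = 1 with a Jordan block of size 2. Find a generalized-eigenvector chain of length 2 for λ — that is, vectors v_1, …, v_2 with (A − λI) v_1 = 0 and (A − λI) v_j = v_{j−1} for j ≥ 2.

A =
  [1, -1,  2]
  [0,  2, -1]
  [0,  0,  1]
A Jordan chain for λ = 1 of length 2:
v_1 = (1, 0, 0)ᵀ
v_2 = (0, 1, 1)ᵀ

Let N = A − (1)·I. We want v_2 with N^2 v_2 = 0 but N^1 v_2 ≠ 0; then v_{j-1} := N · v_j for j = 2, …, 2.

Pick v_2 = (0, 1, 1)ᵀ.
Then v_1 = N · v_2 = (1, 0, 0)ᵀ.

Sanity check: (A − (1)·I) v_1 = (0, 0, 0)ᵀ = 0. ✓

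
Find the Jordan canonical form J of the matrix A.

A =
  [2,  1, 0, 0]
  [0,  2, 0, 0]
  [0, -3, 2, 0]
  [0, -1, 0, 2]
J_2(2) ⊕ J_1(2) ⊕ J_1(2)

The characteristic polynomial is
  det(x·I − A) = x^4 - 8*x^3 + 24*x^2 - 32*x + 16 = (x - 2)^4

Eigenvalues and multiplicities (the geometric multiplicity of λ is n − rank(A − λI), which equals the number of Jordan blocks for λ):
  λ = 2: algebraic multiplicity = 4, geometric multiplicity = 3

Determining the block sizes for each eigenvalue:
  λ = 2: 3 blocks summing to 4 forces exactly one block of size 2 and the rest size 1 → block sizes [2, 1, 1]

Assembling the blocks gives a Jordan form
J =
  [2, 1, 0, 0]
  [0, 2, 0, 0]
  [0, 0, 2, 0]
  [0, 0, 0, 2]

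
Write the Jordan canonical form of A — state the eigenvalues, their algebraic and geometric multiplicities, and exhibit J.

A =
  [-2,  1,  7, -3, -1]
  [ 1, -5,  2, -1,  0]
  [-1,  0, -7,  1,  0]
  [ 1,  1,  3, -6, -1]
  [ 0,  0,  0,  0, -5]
J_2(-5) ⊕ J_2(-5) ⊕ J_1(-5)

The characteristic polynomial is
  det(x·I − A) = x^5 + 25*x^4 + 250*x^3 + 1250*x^2 + 3125*x + 3125 = (x + 5)^5

Eigenvalues and multiplicities (the geometric multiplicity of λ is n − rank(A − λI), which equals the number of Jordan blocks for λ):
  λ = -5: algebraic multiplicity = 5, geometric multiplicity = 3

Determining the block sizes for each eigenvalue:
  λ = -5: with am = 5 and gm = 3, the partition is not yet determined (e.g. several partitions of 5 into 3 parts exist). Let N = A − (-5)·I. Computing rank(N^1) = 2, rank(N^2) = 0; the number of blocks of size ≥ j is rank(N^{j−1}) − rank(N^j), giving [3, 2]. So we have 2 block(s) of size 2, 1 block(s) of size 1 → block sizes [2, 2, 1]

Assembling the blocks gives a Jordan form
J =
  [-5,  1,  0,  0,  0]
  [ 0, -5,  0,  0,  0]
  [ 0,  0, -5,  1,  0]
  [ 0,  0,  0, -5,  0]
  [ 0,  0,  0,  0, -5]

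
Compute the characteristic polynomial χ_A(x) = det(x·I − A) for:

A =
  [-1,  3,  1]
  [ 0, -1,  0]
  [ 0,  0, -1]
x^3 + 3*x^2 + 3*x + 1

Expanding det(x·I − A) (e.g. by cofactor expansion or by noting that A is similar to its Jordan form J, which has the same characteristic polynomial as A) gives
  χ_A(x) = x^3 + 3*x^2 + 3*x + 1
which factors as (x + 1)^3. The eigenvalues (with algebraic multiplicities) are λ = -1 with multiplicity 3.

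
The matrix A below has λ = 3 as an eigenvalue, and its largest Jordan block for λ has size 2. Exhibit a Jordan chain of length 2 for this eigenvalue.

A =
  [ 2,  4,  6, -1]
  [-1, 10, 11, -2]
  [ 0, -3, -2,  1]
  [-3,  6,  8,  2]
A Jordan chain for λ = 3 of length 2:
v_1 = (-1, -1, 0, -3)ᵀ
v_2 = (1, 0, 0, 0)ᵀ

Let N = A − (3)·I. We want v_2 with N^2 v_2 = 0 but N^1 v_2 ≠ 0; then v_{j-1} := N · v_j for j = 2, …, 2.

Pick v_2 = (1, 0, 0, 0)ᵀ.
Then v_1 = N · v_2 = (-1, -1, 0, -3)ᵀ.

Sanity check: (A − (3)·I) v_1 = (0, 0, 0, 0)ᵀ = 0. ✓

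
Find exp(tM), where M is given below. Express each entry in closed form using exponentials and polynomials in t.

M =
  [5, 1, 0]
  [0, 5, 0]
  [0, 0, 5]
e^{tM} =
  [exp(5*t), t*exp(5*t), 0]
  [0, exp(5*t), 0]
  [0, 0, exp(5*t)]

Strategy: write M = P · J · P⁻¹ where J is a Jordan canonical form, so e^{tM} = P · e^{tJ} · P⁻¹, and e^{tJ} can be computed block-by-block.

M has Jordan form
J =
  [5, 1, 0]
  [0, 5, 0]
  [0, 0, 5]
(up to reordering of blocks).

Per-block formulas:
  For a 2×2 Jordan block J_2(5): exp(t · J_2(5)) = e^(5t)·(I + t·N), where N is the 2×2 nilpotent shift.
  For a 1×1 block at λ = 5: exp(t · [5]) = [e^(5t)].

After assembling e^{tJ} and conjugating by P, we get:

e^{tM} =
  [exp(5*t), t*exp(5*t), 0]
  [0, exp(5*t), 0]
  [0, 0, exp(5*t)]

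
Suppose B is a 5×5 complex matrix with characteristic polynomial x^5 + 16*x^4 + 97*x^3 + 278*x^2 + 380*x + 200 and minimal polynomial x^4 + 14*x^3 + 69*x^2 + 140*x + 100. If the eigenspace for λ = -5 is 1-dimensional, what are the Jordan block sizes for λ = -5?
Block sizes for λ = -5: [2]

Step 1 — from the characteristic polynomial, algebraic multiplicity of λ = -5 is 2. From dim ker(B − (-5)·I) = 1, there are exactly 1 Jordan blocks for λ = -5.
Step 2 — from the minimal polynomial, the factor (x + 5)^2 tells us the largest block for λ = -5 has size 2.
Step 3 — with total size 2, 1 blocks, and largest block 2, the block sizes (in nonincreasing order) are [2].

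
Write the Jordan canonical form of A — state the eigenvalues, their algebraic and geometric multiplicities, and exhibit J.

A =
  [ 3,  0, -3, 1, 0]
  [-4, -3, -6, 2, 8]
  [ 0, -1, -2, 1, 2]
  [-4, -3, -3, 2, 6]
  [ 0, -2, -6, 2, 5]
J_2(1) ⊕ J_2(1) ⊕ J_1(1)

The characteristic polynomial is
  det(x·I − A) = x^5 - 5*x^4 + 10*x^3 - 10*x^2 + 5*x - 1 = (x - 1)^5

Eigenvalues and multiplicities (the geometric multiplicity of λ is n − rank(A − λI), which equals the number of Jordan blocks for λ):
  λ = 1: algebraic multiplicity = 5, geometric multiplicity = 3

Determining the block sizes for each eigenvalue:
  λ = 1: with am = 5 and gm = 3, the partition is not yet determined (e.g. several partitions of 5 into 3 parts exist). Let N = A − (1)·I. Computing rank(N^1) = 2, rank(N^2) = 0; the number of blocks of size ≥ j is rank(N^{j−1}) − rank(N^j), giving [3, 2]. So we have 2 block(s) of size 2, 1 block(s) of size 1 → block sizes [2, 2, 1]

Assembling the blocks gives a Jordan form
J =
  [1, 1, 0, 0, 0]
  [0, 1, 0, 0, 0]
  [0, 0, 1, 1, 0]
  [0, 0, 0, 1, 0]
  [0, 0, 0, 0, 1]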